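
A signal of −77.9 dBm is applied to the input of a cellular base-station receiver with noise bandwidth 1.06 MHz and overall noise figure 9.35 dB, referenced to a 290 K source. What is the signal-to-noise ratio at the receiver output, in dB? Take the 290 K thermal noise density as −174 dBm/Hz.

26.5 dB

Noise floor: N = −174 + 10 log₁₀(B) + NF
10 log₁₀(1.06×10⁶) = 60.25 dB
N = −174 + 60.25 + 9.35 = −104.40 dBm
SNR = P_sig − N = −77.9 − (−104.40) = 26.50 dB → 26.5 dB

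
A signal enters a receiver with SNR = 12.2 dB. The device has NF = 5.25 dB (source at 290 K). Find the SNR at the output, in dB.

By definition F = SNR_in/SNR_out, so in dB: SNR_out = SNR_in − NF
SNR_out = 12.2 − 5.25 = 6.95 dB

6.95 dB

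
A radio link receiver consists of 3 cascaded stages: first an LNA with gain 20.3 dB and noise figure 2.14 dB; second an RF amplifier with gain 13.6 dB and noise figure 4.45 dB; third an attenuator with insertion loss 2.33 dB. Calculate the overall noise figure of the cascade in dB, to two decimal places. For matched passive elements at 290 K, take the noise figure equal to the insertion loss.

Convert to linear (a loss of L dB is a gain of −L dB): F_i = 10^(NF_i/10), G_i = 10^(G_i,dB/10)
  Stage 1: F_1 = 10^(2.14/10) = 1.637, G_1 = 10^(20.3/10) = 107.2
  Stage 2: F_2 = 10^(4.45/10) = 2.786, G_2 = 10^(13.6/10) = 22.91
  Stage 3: F_3 = 10^(2.33/10) = 1.710, G_3 = 10^(−2.33/10) = 0.5848
Friis cascade:
  F = 1.637 + (2.786 − 1)/107.2 + (1.710 − 1)/2455 = 1.654
NF = 10 log₁₀(1.654) = 2.18 dB

2.18 dB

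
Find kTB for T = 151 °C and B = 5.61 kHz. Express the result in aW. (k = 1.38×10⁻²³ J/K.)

32.8 aW

T = 151 °C + 273.15 = 424.15 K
P_n = kTB = 1.38×10⁻²³ × 424.15 × 5.61×10³ = 3.28×10⁻¹⁷ W = 32.8 aW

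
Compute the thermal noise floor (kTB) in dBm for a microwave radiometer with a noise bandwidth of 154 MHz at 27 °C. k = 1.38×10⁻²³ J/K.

−92.0 dBm

T = 27 °C + 273.15 = 300.15 K
P_n = kTB = 1.38×10⁻²³ × 300.15 × 1.54×10⁸ = 6.38×10⁻¹³ W
In dBm: 10 log₁₀(6.38×10⁻¹³ / 10⁻³) = −92.0 dBm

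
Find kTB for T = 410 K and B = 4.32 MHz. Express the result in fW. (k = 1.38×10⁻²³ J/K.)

P_n = kTB = 1.38×10⁻²³ × 410 × 4.32×10⁶ = 2.44×10⁻¹⁴ W = 24.4 fW

24.4 fW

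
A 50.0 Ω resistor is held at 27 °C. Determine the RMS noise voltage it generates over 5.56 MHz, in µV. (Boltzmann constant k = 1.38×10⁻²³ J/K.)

T = 27 °C + 273.15 = 300.15 K
V_n = √(4kTRB)
4kTRB = 4 × 1.38×10⁻²³ × 300.15 × 5.00×10¹ × 5.56×10⁶ = 4.61×10⁻¹² V²
V_n = √(4.61×10⁻¹²) = 2.15×10⁻⁶ V = 2.15 µV

2.15 µV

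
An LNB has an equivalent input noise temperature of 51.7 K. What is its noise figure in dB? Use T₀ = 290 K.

0.712 dB

F = 1 + T_e/T₀ = 1 + 51.7/290 = 1.17828
NF = 10 log₁₀(1.17828) = 0.712 dB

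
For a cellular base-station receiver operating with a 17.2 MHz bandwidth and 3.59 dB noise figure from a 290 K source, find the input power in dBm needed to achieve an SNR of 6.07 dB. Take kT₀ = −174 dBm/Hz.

Sensitivity = −174 + 10 log₁₀(B) + NF + SNR_min
= −174 + 72.36 + 3.59 + 6.07
= −91.98 dBm → −92.0 dBm

−92.0 dBm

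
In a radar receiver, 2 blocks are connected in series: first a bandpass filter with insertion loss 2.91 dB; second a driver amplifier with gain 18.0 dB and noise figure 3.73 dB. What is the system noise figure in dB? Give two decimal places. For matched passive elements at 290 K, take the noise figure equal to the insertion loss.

6.64 dB

Convert to linear (a loss of L dB is a gain of −L dB): F_i = 10^(NF_i/10), G_i = 10^(G_i,dB/10)
  Stage 1: F_1 = 10^(2.91/10) = 1.954, G_1 = 10^(−2.91/10) = 0.5117
  Stage 2: F_2 = 10^(3.73/10) = 2.360, G_2 = 10^(18.0/10) = 63.10
Friis cascade:
  F = 1.954 + (2.360 − 1)/0.5117 = 4.613
NF = 10 log₁₀(4.613) = 6.64 dB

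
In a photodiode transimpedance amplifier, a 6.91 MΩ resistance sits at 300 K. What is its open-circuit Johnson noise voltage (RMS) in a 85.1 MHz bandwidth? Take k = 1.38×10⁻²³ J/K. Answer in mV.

V_n = √(4kTRB)
4kTRB = 4 × 1.38×10⁻²³ × 300 × 6.91×10⁶ × 8.51×10⁷ = 9.74×10⁻⁶ V²
V_n = √(9.74×10⁻⁶) = 3.12×10⁻³ V = 3.12 mV

3.12 mV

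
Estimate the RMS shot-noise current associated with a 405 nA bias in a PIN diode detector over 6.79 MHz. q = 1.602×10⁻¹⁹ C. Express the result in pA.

939 pA

I_n = √(2qI·B)
2qI·B = 2 × 1.602×10⁻¹⁹ × 4.05×10⁻⁷ × 6.79×10⁶ = 8.81×10⁻¹⁹ A²
I_n = √(8.81×10⁻¹⁹) = 9.39×10⁻¹⁰ A = 939 pA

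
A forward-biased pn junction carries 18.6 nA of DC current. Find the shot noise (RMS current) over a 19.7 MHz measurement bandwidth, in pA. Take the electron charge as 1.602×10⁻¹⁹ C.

I_n = √(2qI·B)
2qI·B = 2 × 1.602×10⁻¹⁹ × 1.86×10⁻⁸ × 1.97×10⁷ = 1.17×10⁻¹⁹ A²
I_n = √(1.17×10⁻¹⁹) = 3.43×10⁻¹⁰ A = 343 pA

343 pA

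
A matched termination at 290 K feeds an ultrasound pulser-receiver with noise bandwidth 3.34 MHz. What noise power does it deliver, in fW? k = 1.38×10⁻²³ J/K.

13.4 fW

P_n = kTB = 1.38×10⁻²³ × 290 × 3.34×10⁶ = 1.34×10⁻¹⁴ W = 13.4 fW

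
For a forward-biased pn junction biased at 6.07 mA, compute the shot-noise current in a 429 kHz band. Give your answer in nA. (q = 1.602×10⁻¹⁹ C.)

I_n = √(2qI·B)
2qI·B = 2 × 1.602×10⁻¹⁹ × 6.07×10⁻³ × 4.29×10⁵ = 8.34×10⁻¹⁶ A²
I_n = √(8.34×10⁻¹⁶) = 2.89×10⁻⁸ A = 28.9 nA

28.9 nA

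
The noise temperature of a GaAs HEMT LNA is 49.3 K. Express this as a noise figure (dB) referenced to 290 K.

0.682 dB

F = 1 + T_e/T₀ = 1 + 49.3/290 = 1.17
NF = 10 log₁₀(1.17) = 0.682 dB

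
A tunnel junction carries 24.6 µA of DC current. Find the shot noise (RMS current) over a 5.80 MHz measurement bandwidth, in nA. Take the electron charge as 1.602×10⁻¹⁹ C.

6.76 nA

I_n = √(2qI·B)
2qI·B = 2 × 1.602×10⁻¹⁹ × 2.46×10⁻⁵ × 5.80×10⁶ = 4.57×10⁻¹⁷ A²
I_n = √(4.57×10⁻¹⁷) = 6.76×10⁻⁹ A = 6.76 nA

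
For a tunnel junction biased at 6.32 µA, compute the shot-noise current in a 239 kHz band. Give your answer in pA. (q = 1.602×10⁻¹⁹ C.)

696 pA

I_n = √(2qI·B)
2qI·B = 2 × 1.602×10⁻¹⁹ × 6.32×10⁻⁶ × 2.39×10⁵ = 4.84×10⁻¹⁹ A²
I_n = √(4.84×10⁻¹⁹) = 6.96×10⁻¹⁰ A = 696 pA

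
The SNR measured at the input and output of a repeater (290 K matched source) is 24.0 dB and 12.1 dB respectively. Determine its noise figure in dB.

NF (dB) = SNR_in(dB) − SNR_out(dB) when the source is at T₀
NF = 24.0 − 12.1 = 11.9 dB

11.9 dB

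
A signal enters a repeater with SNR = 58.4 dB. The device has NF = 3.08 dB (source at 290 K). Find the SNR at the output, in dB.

55.32 dB

By definition F = SNR_in/SNR_out, so in dB: SNR_out = SNR_in − NF
SNR_out = 58.4 − 3.08 = 55.32 dB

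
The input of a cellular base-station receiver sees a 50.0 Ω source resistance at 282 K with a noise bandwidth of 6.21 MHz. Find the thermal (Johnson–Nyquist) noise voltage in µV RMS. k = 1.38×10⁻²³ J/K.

2.20 µV

V_n = √(4kTRB)
4kTRB = 4 × 1.38×10⁻²³ × 282 × 5.00×10¹ × 6.21×10⁶ = 4.83×10⁻¹² V²
V_n = √(4.83×10⁻¹²) = 2.20×10⁻⁶ V = 2.20 µV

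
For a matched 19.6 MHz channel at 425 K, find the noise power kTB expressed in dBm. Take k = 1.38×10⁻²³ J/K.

−99.4 dBm

P_n = kTB = 1.38×10⁻²³ × 425 × 1.96×10⁷ = 1.15×10⁻¹³ W
In dBm: 10 log₁₀(1.15×10⁻¹³ / 10⁻³) = −99.4 dBm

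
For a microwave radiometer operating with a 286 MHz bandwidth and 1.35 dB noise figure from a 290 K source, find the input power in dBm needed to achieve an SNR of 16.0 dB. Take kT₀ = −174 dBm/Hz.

Sensitivity = −174 + 10 log₁₀(B) + NF + SNR_min
= −174 + 84.56 + 1.35 + 16.0
= −72.09 dBm → −72.1 dBm

−72.1 dBm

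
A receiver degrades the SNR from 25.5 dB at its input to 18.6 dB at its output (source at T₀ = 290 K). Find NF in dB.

NF (dB) = SNR_in(dB) − SNR_out(dB) when the source is at T₀
NF = 25.5 − 18.6 = 6.9 dB

6.9 dB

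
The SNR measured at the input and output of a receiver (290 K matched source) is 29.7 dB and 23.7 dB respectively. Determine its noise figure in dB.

6.0 dB

NF (dB) = SNR_in(dB) − SNR_out(dB) when the source is at T₀
NF = 29.7 − 23.7 = 6.0 dB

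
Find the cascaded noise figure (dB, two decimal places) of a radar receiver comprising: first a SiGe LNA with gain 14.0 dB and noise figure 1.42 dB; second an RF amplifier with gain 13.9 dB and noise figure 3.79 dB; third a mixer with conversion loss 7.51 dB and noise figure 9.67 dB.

Convert to linear (a loss of L dB is a gain of −L dB): F_i = 10^(NF_i/10), G_i = 10^(G_i,dB/10)
  Stage 1: F_1 = 10^(1.42/10) = 1.387, G_1 = 10^(14.0/10) = 25.12
  Stage 2: F_2 = 10^(3.79/10) = 2.393, G_2 = 10^(13.9/10) = 24.55
  Stage 3: F_3 = 10^(9.67/10) = 9.268, G_3 = 10^(−7.51/10) = 0.1774
Friis cascade:
  F = 1.387 + (2.393 − 1)/25.12 + (9.268 − 1)/616.6 = 1.456
NF = 10 log₁₀(1.456) = 1.63 dB

1.63 dB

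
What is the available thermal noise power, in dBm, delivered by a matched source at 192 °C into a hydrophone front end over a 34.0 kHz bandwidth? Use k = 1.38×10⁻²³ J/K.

−126.6 dBm

T = 192 °C + 273.15 = 465.15 K
P_n = kTB = 1.38×10⁻²³ × 465.15 × 3.40×10⁴ = 2.18×10⁻¹⁶ W
In dBm: 10 log₁₀(2.18×10⁻¹⁶ / 10⁻³) = −126.6 dBm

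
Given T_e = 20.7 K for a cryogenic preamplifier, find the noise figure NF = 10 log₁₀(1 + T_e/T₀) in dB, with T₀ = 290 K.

0.299 dB

F = 1 + T_e/T₀ = 1 + 20.7/290 = 1.07138
NF = 10 log₁₀(1.07138) = 0.299 dB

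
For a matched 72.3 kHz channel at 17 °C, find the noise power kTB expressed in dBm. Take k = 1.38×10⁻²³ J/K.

T = 17 °C + 273.15 = 290.15 K
P_n = kTB = 1.38×10⁻²³ × 290.15 × 7.23×10⁴ = 2.89×10⁻¹⁶ W
In dBm: 10 log₁₀(2.89×10⁻¹⁶ / 10⁻³) = −125.4 dBm

−125.4 dBm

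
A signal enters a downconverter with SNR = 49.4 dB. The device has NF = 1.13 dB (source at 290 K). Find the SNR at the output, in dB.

48.27 dB

By definition F = SNR_in/SNR_out, so in dB: SNR_out = SNR_in − NF
SNR_out = 49.4 − 1.13 = 48.27 dB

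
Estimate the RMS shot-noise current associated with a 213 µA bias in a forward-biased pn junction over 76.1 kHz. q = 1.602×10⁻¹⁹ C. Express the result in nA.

2.28 nA

I_n = √(2qI·B)
2qI·B = 2 × 1.602×10⁻¹⁹ × 2.13×10⁻⁴ × 7.61×10⁴ = 5.19×10⁻¹⁸ A²
I_n = √(5.19×10⁻¹⁸) = 2.28×10⁻⁹ A = 2.28 nA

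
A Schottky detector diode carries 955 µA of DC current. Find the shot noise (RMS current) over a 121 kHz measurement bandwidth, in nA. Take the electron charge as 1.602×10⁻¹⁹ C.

6.08 nA

I_n = √(2qI·B)
2qI·B = 2 × 1.602×10⁻¹⁹ × 9.55×10⁻⁴ × 1.21×10⁵ = 3.70×10⁻¹⁷ A²
I_n = √(3.70×10⁻¹⁷) = 6.08×10⁻⁹ A = 6.08 nA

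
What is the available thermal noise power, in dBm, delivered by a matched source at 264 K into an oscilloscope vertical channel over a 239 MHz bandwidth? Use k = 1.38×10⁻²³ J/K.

P_n = kTB = 1.38×10⁻²³ × 264 × 2.39×10⁸ = 8.71×10⁻¹³ W
In dBm: 10 log₁₀(8.71×10⁻¹³ / 10⁻³) = −90.6 dBm

−90.6 dBm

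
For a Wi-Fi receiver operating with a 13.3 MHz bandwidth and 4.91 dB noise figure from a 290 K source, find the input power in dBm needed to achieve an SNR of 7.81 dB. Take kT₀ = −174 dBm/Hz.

Sensitivity = −174 + 10 log₁₀(B) + NF + SNR_min
= −174 + 71.24 + 4.91 + 7.81
= −90.04 dBm → −90.0 dBm

−90.0 dBm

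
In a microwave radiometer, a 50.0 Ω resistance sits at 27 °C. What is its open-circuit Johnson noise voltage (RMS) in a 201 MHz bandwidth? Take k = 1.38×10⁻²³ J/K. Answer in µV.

12.9 µV

T = 27 °C + 273.15 = 300.15 K
V_n = √(4kTRB)
4kTRB = 4 × 1.38×10⁻²³ × 300.15 × 5.00×10¹ × 2.01×10⁸ = 1.67×10⁻¹⁰ V²
V_n = √(1.67×10⁻¹⁰) = 1.29×10⁻⁵ V = 12.9 µV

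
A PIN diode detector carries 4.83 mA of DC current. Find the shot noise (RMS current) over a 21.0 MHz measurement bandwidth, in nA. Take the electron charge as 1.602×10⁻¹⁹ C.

180 nA

I_n = √(2qI·B)
2qI·B = 2 × 1.602×10⁻¹⁹ × 4.83×10⁻³ × 2.10×10⁷ = 3.25×10⁻¹⁴ A²
I_n = √(3.25×10⁻¹⁴) = 1.80×10⁻⁷ A = 180 nA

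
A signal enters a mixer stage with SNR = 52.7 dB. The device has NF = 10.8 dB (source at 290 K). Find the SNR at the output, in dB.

By definition F = SNR_in/SNR_out, so in dB: SNR_out = SNR_in − NF
SNR_out = 52.7 − 10.8 = 41.9 dB

41.9 dB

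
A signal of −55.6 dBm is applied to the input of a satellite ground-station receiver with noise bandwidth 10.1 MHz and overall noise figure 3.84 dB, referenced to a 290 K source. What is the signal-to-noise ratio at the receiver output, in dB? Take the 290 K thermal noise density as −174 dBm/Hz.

44.5 dB

Noise floor: N = −174 + 10 log₁₀(B) + NF
10 log₁₀(1.01×10⁷) = 70.04 dB
N = −174 + 70.04 + 3.84 = −100.12 dBm
SNR = P_sig − N = −55.6 − (−100.12) = 44.52 dB → 44.5 dB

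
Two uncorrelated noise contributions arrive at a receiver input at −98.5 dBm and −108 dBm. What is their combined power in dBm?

−98.0 dBm

Convert to linear, add, convert back:
P₁ = 1.41×10⁻¹³ W, P₂ = 1.58×10⁻¹⁴ W
P_tot = 1.57×10⁻¹³ W → 10 log₁₀(P_tot / 10⁻³) = −98.0 dBm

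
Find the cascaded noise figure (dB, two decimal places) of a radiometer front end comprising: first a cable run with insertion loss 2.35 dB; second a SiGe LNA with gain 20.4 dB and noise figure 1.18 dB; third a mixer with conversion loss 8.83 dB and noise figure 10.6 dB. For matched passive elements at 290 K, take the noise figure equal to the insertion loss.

Convert to linear (a loss of L dB is a gain of −L dB): F_i = 10^(NF_i/10), G_i = 10^(G_i,dB/10)
  Stage 1: F_1 = 10^(2.35/10) = 1.718, G_1 = 10^(−2.35/10) = 0.5821
  Stage 2: F_2 = 10^(1.18/10) = 1.312, G_2 = 10^(20.4/10) = 109.6
  Stage 3: F_3 = 10^(10.6/10) = 11.48, G_3 = 10^(−8.83/10) = 0.1309
Friis cascade:
  F = 1.718 + (1.312 − 1)/0.5821 + (11.48 − 1)/63.83 = 2.418
NF = 10 log₁₀(2.418) = 3.84 dB

3.84 dB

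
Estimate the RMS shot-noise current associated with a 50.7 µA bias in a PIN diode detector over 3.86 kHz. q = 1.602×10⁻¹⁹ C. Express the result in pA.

250 pA

I_n = √(2qI·B)
2qI·B = 2 × 1.602×10⁻¹⁹ × 5.07×10⁻⁵ × 3.86×10³ = 6.27×10⁻²⁰ A²
I_n = √(6.27×10⁻²⁰) = 2.50×10⁻¹⁰ A = 250 pA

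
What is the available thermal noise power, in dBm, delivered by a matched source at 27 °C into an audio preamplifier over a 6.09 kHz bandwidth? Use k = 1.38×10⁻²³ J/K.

−136.0 dBm

T = 27 °C + 273.15 = 300.15 K
P_n = kTB = 1.38×10⁻²³ × 300.15 × 6.09×10³ = 2.52×10⁻¹⁷ W
In dBm: 10 log₁₀(2.52×10⁻¹⁷ / 10⁻³) = −136.0 dBm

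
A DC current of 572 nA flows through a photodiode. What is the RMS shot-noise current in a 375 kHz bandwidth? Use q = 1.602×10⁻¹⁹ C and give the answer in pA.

262 pA

I_n = √(2qI·B)
2qI·B = 2 × 1.602×10⁻¹⁹ × 5.72×10⁻⁷ × 3.75×10⁵ = 6.87×10⁻²⁰ A²
I_n = √(6.87×10⁻²⁰) = 2.62×10⁻¹⁰ A = 262 pA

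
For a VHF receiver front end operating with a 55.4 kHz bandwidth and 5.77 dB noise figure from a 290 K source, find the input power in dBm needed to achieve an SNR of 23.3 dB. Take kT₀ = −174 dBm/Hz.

Sensitivity = −174 + 10 log₁₀(B) + NF + SNR_min
= −174 + 47.44 + 5.77 + 23.3
= −97.49 dBm → −97.5 dBm

−97.5 dBm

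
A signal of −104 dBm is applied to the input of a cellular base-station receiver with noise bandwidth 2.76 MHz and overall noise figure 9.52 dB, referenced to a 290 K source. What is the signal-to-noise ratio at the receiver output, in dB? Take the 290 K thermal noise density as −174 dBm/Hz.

Noise floor: N = −174 + 10 log₁₀(B) + NF
10 log₁₀(2.76×10⁶) = 64.41 dB
N = −174 + 64.41 + 9.52 = −100.07 dBm
SNR = P_sig − N = −104 − (−100.07) = −3.93 dB → −3.9 dB

−3.9 dB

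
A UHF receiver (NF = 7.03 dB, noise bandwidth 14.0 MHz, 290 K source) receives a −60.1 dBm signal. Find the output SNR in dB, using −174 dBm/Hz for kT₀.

Noise floor: N = −174 + 10 log₁₀(B) + NF
10 log₁₀(1.40×10⁷) = 71.46 dB
N = −174 + 71.46 + 7.03 = −95.51 dBm
SNR = P_sig − N = −60.1 − (−95.51) = 35.41 dB → 35.4 dB

35.4 dB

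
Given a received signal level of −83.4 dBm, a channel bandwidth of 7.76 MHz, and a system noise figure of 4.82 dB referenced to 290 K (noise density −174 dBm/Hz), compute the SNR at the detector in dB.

16.9 dB

Noise floor: N = −174 + 10 log₁₀(B) + NF
10 log₁₀(7.76×10⁶) = 68.9 dB
N = −174 + 68.9 + 4.82 = −100.28 dBm
SNR = P_sig − N = −83.4 − (−100.28) = 16.88 dB → 16.9 dB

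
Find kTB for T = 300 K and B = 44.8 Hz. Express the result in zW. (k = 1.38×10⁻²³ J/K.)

185 zW

P_n = kTB = 1.38×10⁻²³ × 300 × 4.48×10¹ = 1.85×10⁻¹⁹ W = 185 zW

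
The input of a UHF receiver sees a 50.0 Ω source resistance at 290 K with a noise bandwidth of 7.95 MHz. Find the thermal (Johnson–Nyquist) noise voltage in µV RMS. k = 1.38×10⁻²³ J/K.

V_n = √(4kTRB)
4kTRB = 4 × 1.38×10⁻²³ × 290 × 5.00×10¹ × 7.95×10⁶ = 6.36×10⁻¹² V²
V_n = √(6.36×10⁻¹²) = 2.52×10⁻⁶ V = 2.52 µV

2.52 µV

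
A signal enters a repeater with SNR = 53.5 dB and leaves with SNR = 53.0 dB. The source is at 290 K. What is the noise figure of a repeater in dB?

NF (dB) = SNR_in(dB) − SNR_out(dB) when the source is at T₀
NF = 53.5 − 53.0 = 0.5 dB

0.5 dB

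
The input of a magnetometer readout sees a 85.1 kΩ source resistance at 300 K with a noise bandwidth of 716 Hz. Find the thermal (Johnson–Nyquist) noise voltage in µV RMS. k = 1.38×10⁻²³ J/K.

V_n = √(4kTRB)
4kTRB = 4 × 1.38×10⁻²³ × 300 × 8.51×10⁴ × 7.16×10² = 1.01×10⁻¹² V²
V_n = √(1.01×10⁻¹²) = 1.00×10⁻⁶ V = 1.00 µV

1.00 µV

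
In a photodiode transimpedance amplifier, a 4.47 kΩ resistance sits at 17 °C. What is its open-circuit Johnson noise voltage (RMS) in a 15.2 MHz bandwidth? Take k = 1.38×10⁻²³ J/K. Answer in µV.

33.0 µV

T = 17 °C + 273.15 = 290.15 K
V_n = √(4kTRB)
4kTRB = 4 × 1.38×10⁻²³ × 290.15 × 4.47×10³ × 1.52×10⁷ = 1.09×10⁻⁹ V²
V_n = √(1.09×10⁻⁹) = 3.30×10⁻⁵ V = 33.0 µV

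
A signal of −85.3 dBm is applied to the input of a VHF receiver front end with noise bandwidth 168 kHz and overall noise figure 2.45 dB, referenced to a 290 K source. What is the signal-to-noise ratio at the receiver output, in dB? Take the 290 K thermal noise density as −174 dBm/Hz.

34.0 dB

Noise floor: N = −174 + 10 log₁₀(B) + NF
10 log₁₀(1.68×10⁵) = 52.25 dB
N = −174 + 52.25 + 2.45 = −119.30 dBm
SNR = P_sig − N = −85.3 − (−119.30) = 34.00 dB → 34.0 dB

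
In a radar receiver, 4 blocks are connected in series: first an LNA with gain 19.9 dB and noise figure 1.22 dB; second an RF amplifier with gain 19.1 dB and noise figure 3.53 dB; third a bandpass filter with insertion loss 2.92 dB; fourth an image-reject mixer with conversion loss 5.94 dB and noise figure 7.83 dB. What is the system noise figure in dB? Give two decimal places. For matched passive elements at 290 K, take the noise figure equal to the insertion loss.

1.27 dB

Convert to linear (a loss of L dB is a gain of −L dB): F_i = 10^(NF_i/10), G_i = 10^(G_i,dB/10)
  Stage 1: F_1 = 10^(1.22/10) = 1.324, G_1 = 10^(19.9/10) = 97.72
  Stage 2: F_2 = 10^(3.53/10) = 2.254, G_2 = 10^(19.1/10) = 81.28
  Stage 3: F_3 = 10^(2.92/10) = 1.959, G_3 = 10^(−2.92/10) = 0.5105
  Stage 4: F_4 = 10^(7.83/10) = 6.067, G_4 = 10^(−5.94/10) = 0.2547
Friis cascade:
  F = 1.324 + (2.254 − 1)/97.72 + (1.959 − 1)/7943 + (6.067 − 1)/4055 = 1.339
NF = 10 log₁₀(1.339) = 1.27 dB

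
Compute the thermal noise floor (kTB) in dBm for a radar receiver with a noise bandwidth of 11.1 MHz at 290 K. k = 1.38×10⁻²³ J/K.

−103.5 dBm

P_n = kTB = 1.38×10⁻²³ × 290 × 1.11×10⁷ = 4.44×10⁻¹⁴ W
In dBm: 10 log₁₀(4.44×10⁻¹⁴ / 10⁻³) = −103.5 dBm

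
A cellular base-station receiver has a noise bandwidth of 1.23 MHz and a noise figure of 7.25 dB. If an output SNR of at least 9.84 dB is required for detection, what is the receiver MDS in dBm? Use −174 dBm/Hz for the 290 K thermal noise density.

Sensitivity = −174 + 10 log₁₀(B) + NF + SNR_min
= −174 + 60.9 + 7.25 + 9.84
= −96.01 dBm → −96.0 dBm

−96.0 dBm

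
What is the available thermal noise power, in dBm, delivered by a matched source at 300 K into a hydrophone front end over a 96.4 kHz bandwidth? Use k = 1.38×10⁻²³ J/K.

−124.0 dBm

P_n = kTB = 1.38×10⁻²³ × 300 × 9.64×10⁴ = 3.99×10⁻¹⁶ W
In dBm: 10 log₁₀(3.99×10⁻¹⁶ / 10⁻³) = −124.0 dBm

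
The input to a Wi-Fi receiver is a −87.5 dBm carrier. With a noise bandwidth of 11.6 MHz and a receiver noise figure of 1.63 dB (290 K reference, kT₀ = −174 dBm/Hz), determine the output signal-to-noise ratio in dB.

14.2 dB

Noise floor: N = −174 + 10 log₁₀(B) + NF
10 log₁₀(1.16×10⁷) = 70.64 dB
N = −174 + 70.64 + 1.63 = −101.73 dBm
SNR = P_sig − N = −87.5 − (−101.73) = 14.23 dB → 14.2 dB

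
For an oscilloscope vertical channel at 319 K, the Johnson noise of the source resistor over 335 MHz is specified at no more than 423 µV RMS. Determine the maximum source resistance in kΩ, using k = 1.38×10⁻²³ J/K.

Johnson–Nyquist: V_n = √(4kTRB) ⇒ R = V_n² / (4kTB)
4kTB = 4 × 1.38×10⁻²³ × 319 × 3.35×10⁸ = 5.90×10⁻¹²
R = (4.23×10⁻⁴)² / 5.90×10⁻¹² = 3.03×10⁴ Ω = 30.3 kΩ

30.3 kΩ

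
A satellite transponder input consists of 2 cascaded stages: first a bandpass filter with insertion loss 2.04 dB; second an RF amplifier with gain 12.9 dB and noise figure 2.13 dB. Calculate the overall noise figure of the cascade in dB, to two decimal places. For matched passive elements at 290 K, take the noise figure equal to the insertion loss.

Convert to linear (a loss of L dB is a gain of −L dB): F_i = 10^(NF_i/10), G_i = 10^(G_i,dB/10)
  Stage 1: F_1 = 10^(2.04/10) = 1.600, G_1 = 10^(−2.04/10) = 0.6252
  Stage 2: F_2 = 10^(2.13/10) = 1.633, G_2 = 10^(12.9/10) = 19.50
Friis cascade:
  F = 1.600 + (1.633 − 1)/0.6252 = 2.612
NF = 10 log₁₀(2.612) = 4.17 dB

4.17 dB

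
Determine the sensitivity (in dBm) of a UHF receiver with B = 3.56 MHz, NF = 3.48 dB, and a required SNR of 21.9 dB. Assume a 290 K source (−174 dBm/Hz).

−83.1 dBm

Sensitivity = −174 + 10 log₁₀(B) + NF + SNR_min
= −174 + 65.51 + 3.48 + 21.9
= −83.11 dBm → −83.1 dBm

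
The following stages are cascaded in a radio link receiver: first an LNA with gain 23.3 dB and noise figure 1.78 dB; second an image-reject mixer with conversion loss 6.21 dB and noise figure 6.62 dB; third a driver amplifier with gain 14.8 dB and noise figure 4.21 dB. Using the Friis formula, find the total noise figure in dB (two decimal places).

Convert to linear (a loss of L dB is a gain of −L dB): F_i = 10^(NF_i/10), G_i = 10^(G_i,dB/10)
  Stage 1: F_1 = 10^(1.78/10) = 1.507, G_1 = 10^(23.3/10) = 213.8
  Stage 2: F_2 = 10^(6.62/10) = 4.592, G_2 = 10^(−6.21/10) = 0.2393
  Stage 3: F_3 = 10^(4.21/10) = 2.636, G_3 = 10^(14.8/10) = 30.20
Friis cascade:
  F = 1.507 + (4.592 − 1)/213.8 + (2.636 − 1)/51.17 = 1.555
NF = 10 log₁₀(1.555) = 1.92 dB

1.92 dB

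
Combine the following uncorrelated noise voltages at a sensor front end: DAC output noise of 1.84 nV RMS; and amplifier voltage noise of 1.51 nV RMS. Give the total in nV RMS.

Uncorrelated sources add in power (mean-square): V_tot = √(ΣV_i²)
V_tot = √[(1.84×10⁻⁹)² + (1.51×10⁻⁹)²] = 2.38×10⁻⁹ V = 2.38 nV

2.38 nV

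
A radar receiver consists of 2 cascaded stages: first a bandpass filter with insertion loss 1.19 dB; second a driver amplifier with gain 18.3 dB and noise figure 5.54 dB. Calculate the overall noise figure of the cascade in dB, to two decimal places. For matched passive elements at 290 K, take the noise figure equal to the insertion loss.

Convert to linear (a loss of L dB is a gain of −L dB): F_i = 10^(NF_i/10), G_i = 10^(G_i,dB/10)
  Stage 1: F_1 = 10^(1.19/10) = 1.315, G_1 = 10^(−1.19/10) = 0.7603
  Stage 2: F_2 = 10^(5.54/10) = 3.581, G_2 = 10^(18.3/10) = 67.61
Friis cascade:
  F = 1.315 + (3.581 − 1)/0.7603 = 4.710
NF = 10 log₁₀(4.710) = 6.73 dB

6.73 dB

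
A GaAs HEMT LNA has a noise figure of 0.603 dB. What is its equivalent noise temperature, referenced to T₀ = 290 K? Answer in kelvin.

43.2 K

F = 10^(0.603/10) = 1.14895
T_e = (F − 1)·T₀ = (1.14895 − 1) × 290 = 43.2 K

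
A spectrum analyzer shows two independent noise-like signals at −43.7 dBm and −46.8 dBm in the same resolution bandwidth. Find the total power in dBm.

Convert to linear, add, convert back:
P₁ = 4.27×10⁻⁸ W, P₂ = 2.09×10⁻⁸ W
P_tot = 6.36×10⁻⁸ W → 10 log₁₀(P_tot / 10⁻³) = −42.0 dBm

−42.0 dBm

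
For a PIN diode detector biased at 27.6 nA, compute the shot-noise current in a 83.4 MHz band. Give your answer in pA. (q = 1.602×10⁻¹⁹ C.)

I_n = √(2qI·B)
2qI·B = 2 × 1.602×10⁻¹⁹ × 2.76×10⁻⁸ × 8.34×10⁷ = 7.38×10⁻¹⁹ A²
I_n = √(7.38×10⁻¹⁹) = 8.59×10⁻¹⁰ A = 859 pA

859 pA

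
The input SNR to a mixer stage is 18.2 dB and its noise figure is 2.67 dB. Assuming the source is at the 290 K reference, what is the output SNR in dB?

15.53 dB

By definition F = SNR_in/SNR_out, so in dB: SNR_out = SNR_in − NF
SNR_out = 18.2 − 2.67 = 15.53 dB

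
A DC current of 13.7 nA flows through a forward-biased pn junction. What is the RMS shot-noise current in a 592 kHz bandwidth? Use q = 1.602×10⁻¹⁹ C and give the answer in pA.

51.0 pA

I_n = √(2qI·B)
2qI·B = 2 × 1.602×10⁻¹⁹ × 1.37×10⁻⁸ × 5.92×10⁵ = 2.60×10⁻²¹ A²
I_n = √(2.60×10⁻²¹) = 5.10×10⁻¹¹ A = 51.0 pA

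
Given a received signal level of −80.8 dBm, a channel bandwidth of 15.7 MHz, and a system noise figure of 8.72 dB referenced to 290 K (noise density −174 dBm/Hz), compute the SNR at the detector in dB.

Noise floor: N = −174 + 10 log₁₀(B) + NF
10 log₁₀(1.57×10⁷) = 71.96 dB
N = −174 + 71.96 + 8.72 = −93.32 dBm
SNR = P_sig − N = −80.8 − (−93.32) = 12.52 dB → 12.5 dB

12.5 dB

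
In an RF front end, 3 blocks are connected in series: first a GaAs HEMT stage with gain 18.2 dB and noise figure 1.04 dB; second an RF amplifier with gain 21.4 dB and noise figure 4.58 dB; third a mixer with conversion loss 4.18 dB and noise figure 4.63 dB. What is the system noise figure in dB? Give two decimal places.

1.14 dB

Convert to linear (a loss of L dB is a gain of −L dB): F_i = 10^(NF_i/10), G_i = 10^(G_i,dB/10)
  Stage 1: F_1 = 10^(1.04/10) = 1.271, G_1 = 10^(18.2/10) = 66.07
  Stage 2: F_2 = 10^(4.58/10) = 2.871, G_2 = 10^(21.4/10) = 138.0
  Stage 3: F_3 = 10^(4.63/10) = 2.904, G_3 = 10^(−4.18/10) = 0.3819
Friis cascade:
  F = 1.271 + (2.871 − 1)/66.07 + (2.904 − 1)/9120 = 1.299
NF = 10 log₁₀(1.299) = 1.14 dB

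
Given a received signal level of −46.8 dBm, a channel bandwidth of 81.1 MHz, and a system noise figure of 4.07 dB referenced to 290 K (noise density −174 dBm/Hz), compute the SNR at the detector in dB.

44.0 dB

Noise floor: N = −174 + 10 log₁₀(B) + NF
10 log₁₀(8.11×10⁷) = 79.09 dB
N = −174 + 79.09 + 4.07 = −90.84 dBm
SNR = P_sig − N = −46.8 − (−90.84) = 44.04 dB → 44.0 dB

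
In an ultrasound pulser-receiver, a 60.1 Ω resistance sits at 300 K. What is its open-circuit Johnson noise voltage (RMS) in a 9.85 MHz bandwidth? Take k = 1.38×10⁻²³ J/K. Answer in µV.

3.13 µV

V_n = √(4kTRB)
4kTRB = 4 × 1.38×10⁻²³ × 300 × 6.01×10¹ × 9.85×10⁶ = 9.80×10⁻¹² V²
V_n = √(9.80×10⁻¹²) = 3.13×10⁻⁶ V = 3.13 µV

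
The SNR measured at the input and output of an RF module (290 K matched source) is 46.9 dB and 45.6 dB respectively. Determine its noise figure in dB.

NF (dB) = SNR_in(dB) − SNR_out(dB) when the source is at T₀
NF = 46.9 − 45.6 = 1.3 dB

1.3 dB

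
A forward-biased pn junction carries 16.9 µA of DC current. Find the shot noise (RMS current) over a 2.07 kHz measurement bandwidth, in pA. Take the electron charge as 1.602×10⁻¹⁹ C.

I_n = √(2qI·B)
2qI·B = 2 × 1.602×10⁻¹⁹ × 1.69×10⁻⁵ × 2.07×10³ = 1.12×10⁻²⁰ A²
I_n = √(1.12×10⁻²⁰) = 1.06×10⁻¹⁰ A = 106 pA

106 pA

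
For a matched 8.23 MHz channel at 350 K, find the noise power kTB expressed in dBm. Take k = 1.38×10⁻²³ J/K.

P_n = kTB = 1.38×10⁻²³ × 350 × 8.23×10⁶ = 3.98×10⁻¹⁴ W
In dBm: 10 log₁₀(3.98×10⁻¹⁴ / 10⁻³) = −104.0 dBm

−104.0 dBm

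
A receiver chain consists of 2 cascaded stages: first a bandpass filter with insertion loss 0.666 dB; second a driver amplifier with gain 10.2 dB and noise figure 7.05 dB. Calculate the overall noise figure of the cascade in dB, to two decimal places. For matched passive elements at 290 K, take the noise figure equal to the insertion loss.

Convert to linear (a loss of L dB is a gain of −L dB): F_i = 10^(NF_i/10), G_i = 10^(G_i,dB/10)
  Stage 1: F_1 = 10^(0.666/10) = 1.166, G_1 = 10^(−0.666/10) = 0.8578
  Stage 2: F_2 = 10^(7.05/10) = 5.070, G_2 = 10^(10.2/10) = 10.47
Friis cascade:
  F = 1.166 + (5.070 − 1)/0.8578 = 5.910
NF = 10 log₁₀(5.910) = 7.72 dB

7.72 dB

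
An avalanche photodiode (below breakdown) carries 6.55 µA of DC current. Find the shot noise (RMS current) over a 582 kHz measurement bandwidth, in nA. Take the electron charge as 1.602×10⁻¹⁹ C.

I_n = √(2qI·B)
2qI·B = 2 × 1.602×10⁻¹⁹ × 6.55×10⁻⁶ × 5.82×10⁵ = 1.22×10⁻¹⁸ A²
I_n = √(1.22×10⁻¹⁸) = 1.11×10⁻⁹ A = 1.11 nA

1.11 nA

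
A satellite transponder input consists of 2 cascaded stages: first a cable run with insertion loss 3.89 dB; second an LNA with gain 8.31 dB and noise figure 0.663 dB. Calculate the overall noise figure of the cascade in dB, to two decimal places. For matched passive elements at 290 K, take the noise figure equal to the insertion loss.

Convert to linear (a loss of L dB is a gain of −L dB): F_i = 10^(NF_i/10), G_i = 10^(G_i,dB/10)
  Stage 1: F_1 = 10^(3.89/10) = 2.449, G_1 = 10^(−3.89/10) = 0.4083
  Stage 2: F_2 = 10^(0.663/10) = 1.165, G_2 = 10^(8.31/10) = 6.776
Friis cascade:
  F = 2.449 + (1.165 − 1)/0.4083 = 2.853
NF = 10 log₁₀(2.853) = 4.55 dB

4.55 dB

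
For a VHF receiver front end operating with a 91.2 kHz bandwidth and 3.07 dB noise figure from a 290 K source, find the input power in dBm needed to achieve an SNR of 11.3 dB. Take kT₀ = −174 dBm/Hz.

−110.0 dBm

Sensitivity = −174 + 10 log₁₀(B) + NF + SNR_min
= −174 + 49.6 + 3.07 + 11.3
= −110.03 dBm → −110.0 dBm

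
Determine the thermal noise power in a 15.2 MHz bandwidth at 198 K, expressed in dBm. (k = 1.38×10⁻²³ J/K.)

−103.8 dBm

P_n = kTB = 1.38×10⁻²³ × 198 × 1.52×10⁷ = 4.15×10⁻¹⁴ W
In dBm: 10 log₁₀(4.15×10⁻¹⁴ / 10⁻³) = −103.8 dBm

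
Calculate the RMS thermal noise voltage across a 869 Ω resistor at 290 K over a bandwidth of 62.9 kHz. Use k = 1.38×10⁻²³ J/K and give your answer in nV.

935 nV

V_n = √(4kTRB)
4kTRB = 4 × 1.38×10⁻²³ × 290 × 8.69×10² × 6.29×10⁴ = 8.75×10⁻¹³ V²
V_n = √(8.75×10⁻¹³) = 9.35×10⁻⁷ V = 935 nV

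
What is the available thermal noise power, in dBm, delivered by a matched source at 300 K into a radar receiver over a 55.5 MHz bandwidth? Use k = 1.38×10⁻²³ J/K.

P_n = kTB = 1.38×10⁻²³ × 300 × 5.55×10⁷ = 2.30×10⁻¹³ W
In dBm: 10 log₁₀(2.30×10⁻¹³ / 10⁻³) = −96.4 dBm

−96.4 dBm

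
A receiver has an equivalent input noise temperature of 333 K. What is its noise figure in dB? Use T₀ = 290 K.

F = 1 + T_e/T₀ = 1 + 333/290 = 2.14828
NF = 10 log₁₀(2.14828) = 3.32 dB

3.32 dB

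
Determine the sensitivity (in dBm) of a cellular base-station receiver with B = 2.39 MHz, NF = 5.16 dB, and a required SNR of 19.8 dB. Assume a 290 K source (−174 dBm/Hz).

−85.3 dBm

Sensitivity = −174 + 10 log₁₀(B) + NF + SNR_min
= −174 + 63.78 + 5.16 + 19.8
= −85.26 dBm → −85.3 dBm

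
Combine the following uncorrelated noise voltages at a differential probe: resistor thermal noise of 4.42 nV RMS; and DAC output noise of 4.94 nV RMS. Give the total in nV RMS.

Uncorrelated sources add in power (mean-square): V_tot = √(ΣV_i²)
V_tot = √[(4.42×10⁻⁹)² + (4.94×10⁻⁹)²] = 6.63×10⁻⁹ V = 6.63 nV

6.63 nV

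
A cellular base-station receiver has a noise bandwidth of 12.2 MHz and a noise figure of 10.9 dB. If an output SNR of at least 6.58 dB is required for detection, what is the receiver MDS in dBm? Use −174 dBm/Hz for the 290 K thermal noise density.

−85.7 dBm

Sensitivity = −174 + 10 log₁₀(B) + NF + SNR_min
= −174 + 70.86 + 10.9 + 6.58
= −85.66 dBm → −85.7 dBm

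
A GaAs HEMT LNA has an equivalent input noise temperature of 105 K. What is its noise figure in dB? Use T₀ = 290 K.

1.34 dB

F = 1 + T_e/T₀ = 1 + 105/290 = 1.36207
NF = 10 log₁₀(1.36207) = 1.34 dB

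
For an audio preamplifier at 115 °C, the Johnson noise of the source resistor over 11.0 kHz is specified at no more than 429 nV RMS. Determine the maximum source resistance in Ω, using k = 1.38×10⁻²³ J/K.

781 Ω

T = 115 °C + 273.15 = 388.15 K
Johnson–Nyquist: V_n = √(4kTRB) ⇒ R = V_n² / (4kTB)
4kTB = 4 × 1.38×10⁻²³ × 388.15 × 1.10×10⁴ = 2.36×10⁻¹⁶
R = (4.29×10⁻⁷)² / 2.36×10⁻¹⁶ = 7.81×10² Ω = 781 Ω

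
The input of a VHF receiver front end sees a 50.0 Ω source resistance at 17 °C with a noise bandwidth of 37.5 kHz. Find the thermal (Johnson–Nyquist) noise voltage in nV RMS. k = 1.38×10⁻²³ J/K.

T = 17 °C + 273.15 = 290.15 K
V_n = √(4kTRB)
4kTRB = 4 × 1.38×10⁻²³ × 290.15 × 5.00×10¹ × 3.75×10⁴ = 3.00×10⁻¹⁴ V²
V_n = √(3.00×10⁻¹⁴) = 1.73×10⁻⁷ V = 173 nV

173 nV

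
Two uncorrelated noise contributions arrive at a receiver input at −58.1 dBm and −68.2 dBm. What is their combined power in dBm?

Convert to linear, add, convert back:
P₁ = 1.55×10⁻⁹ W, P₂ = 1.51×10⁻¹⁰ W
P_tot = 1.70×10⁻⁹ W → 10 log₁₀(P_tot / 10⁻³) = −57.7 dBm

−57.7 dBm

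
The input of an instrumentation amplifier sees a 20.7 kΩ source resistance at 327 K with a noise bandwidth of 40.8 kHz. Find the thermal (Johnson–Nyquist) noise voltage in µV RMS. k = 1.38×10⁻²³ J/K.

V_n = √(4kTRB)
4kTRB = 4 × 1.38×10⁻²³ × 327 × 2.07×10⁴ × 4.08×10⁴ = 1.52×10⁻¹¹ V²
V_n = √(1.52×10⁻¹¹) = 3.90×10⁻⁶ V = 3.90 µV

3.90 µV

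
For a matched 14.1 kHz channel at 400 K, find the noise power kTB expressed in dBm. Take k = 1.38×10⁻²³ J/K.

−131.1 dBm

P_n = kTB = 1.38×10⁻²³ × 400 × 1.41×10⁴ = 7.78×10⁻¹⁷ W
In dBm: 10 log₁₀(7.78×10⁻¹⁷ / 10⁻³) = −131.1 dBm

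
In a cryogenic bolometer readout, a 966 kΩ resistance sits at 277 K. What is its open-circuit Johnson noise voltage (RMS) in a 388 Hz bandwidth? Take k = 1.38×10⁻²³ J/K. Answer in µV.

2.39 µV

V_n = √(4kTRB)
4kTRB = 4 × 1.38×10⁻²³ × 277 × 9.66×10⁵ × 3.88×10² = 5.73×10⁻¹² V²
V_n = √(5.73×10⁻¹²) = 2.39×10⁻⁶ V = 2.39 µV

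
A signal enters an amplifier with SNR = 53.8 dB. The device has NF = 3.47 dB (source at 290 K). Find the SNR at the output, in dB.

50.33 dB

By definition F = SNR_in/SNR_out, so in dB: SNR_out = SNR_in − NF
SNR_out = 53.8 − 3.47 = 50.33 dB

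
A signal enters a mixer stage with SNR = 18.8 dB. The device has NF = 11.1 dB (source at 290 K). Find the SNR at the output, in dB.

By definition F = SNR_in/SNR_out, so in dB: SNR_out = SNR_in − NF
SNR_out = 18.8 − 11.1 = 7.7 dB

7.7 dB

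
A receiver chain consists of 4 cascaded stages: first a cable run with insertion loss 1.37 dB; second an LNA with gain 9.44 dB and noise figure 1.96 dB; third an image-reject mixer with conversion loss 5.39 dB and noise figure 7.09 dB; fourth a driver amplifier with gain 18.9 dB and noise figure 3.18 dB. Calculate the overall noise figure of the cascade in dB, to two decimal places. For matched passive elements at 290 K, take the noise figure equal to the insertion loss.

Convert to linear (a loss of L dB is a gain of −L dB): F_i = 10^(NF_i/10), G_i = 10^(G_i,dB/10)
  Stage 1: F_1 = 10^(1.37/10) = 1.371, G_1 = 10^(−1.37/10) = 0.7295
  Stage 2: F_2 = 10^(1.96/10) = 1.570, G_2 = 10^(9.44/10) = 8.790
  Stage 3: F_3 = 10^(7.09/10) = 5.117, G_3 = 10^(−5.39/10) = 0.2891
  Stage 4: F_4 = 10^(3.18/10) = 2.080, G_4 = 10^(18.9/10) = 77.62
Friis cascade:
  F = 1.371 + (1.570 − 1)/0.7295 + (5.117 − 1)/6.412 + (2.080 − 1)/1.854 = 3.377
NF = 10 log₁₀(3.377) = 5.29 dB

5.29 dB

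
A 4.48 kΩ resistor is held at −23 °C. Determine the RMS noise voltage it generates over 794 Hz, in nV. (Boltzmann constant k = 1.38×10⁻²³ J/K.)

222 nV

T = −23 °C + 273.15 = 250.15 K
V_n = √(4kTRB)
4kTRB = 4 × 1.38×10⁻²³ × 250.15 × 4.48×10³ × 7.94×10² = 4.91×10⁻¹⁴ V²
V_n = √(4.91×10⁻¹⁴) = 2.22×10⁻⁷ V = 222 nV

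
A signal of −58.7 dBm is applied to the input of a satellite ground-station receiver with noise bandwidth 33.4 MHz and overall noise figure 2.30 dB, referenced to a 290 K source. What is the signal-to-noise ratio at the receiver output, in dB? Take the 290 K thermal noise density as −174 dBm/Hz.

Noise floor: N = −174 + 10 log₁₀(B) + NF
10 log₁₀(3.34×10⁷) = 75.24 dB
N = −174 + 75.24 + 2.30 = −96.46 dBm
SNR = P_sig − N = −58.7 − (−96.46) = 37.76 dB → 37.8 dB

37.8 dB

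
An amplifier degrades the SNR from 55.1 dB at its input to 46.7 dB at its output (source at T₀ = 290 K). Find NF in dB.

NF (dB) = SNR_in(dB) − SNR_out(dB) when the source is at T₀
NF = 55.1 − 46.7 = 8.4 dB

8.4 dB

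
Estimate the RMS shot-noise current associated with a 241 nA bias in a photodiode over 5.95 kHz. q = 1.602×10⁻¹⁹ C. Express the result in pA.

I_n = √(2qI·B)
2qI·B = 2 × 1.602×10⁻¹⁹ × 2.41×10⁻⁷ × 5.95×10³ = 4.59×10⁻²² A²
I_n = √(4.59×10⁻²²) = 2.14×10⁻¹¹ A = 21.4 pA

21.4 pA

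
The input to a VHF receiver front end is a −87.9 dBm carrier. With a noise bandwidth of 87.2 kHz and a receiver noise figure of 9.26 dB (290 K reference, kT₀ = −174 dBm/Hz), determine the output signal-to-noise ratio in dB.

27.4 dB

Noise floor: N = −174 + 10 log₁₀(B) + NF
10 log₁₀(8.72×10⁴) = 49.41 dB
N = −174 + 49.41 + 9.26 = −115.33 dBm
SNR = P_sig − N = −87.9 − (−115.33) = 27.43 dB → 27.4 dB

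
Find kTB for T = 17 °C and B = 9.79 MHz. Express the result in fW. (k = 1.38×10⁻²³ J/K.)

39.2 fW

T = 17 °C + 273.15 = 290.15 K
P_n = kTB = 1.38×10⁻²³ × 290.15 × 9.79×10⁶ = 3.92×10⁻¹⁴ W = 39.2 fW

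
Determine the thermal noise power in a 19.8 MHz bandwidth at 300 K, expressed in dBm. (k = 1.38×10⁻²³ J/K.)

P_n = kTB = 1.38×10⁻²³ × 300 × 1.98×10⁷ = 8.20×10⁻¹⁴ W
In dBm: 10 log₁₀(8.20×10⁻¹⁴ / 10⁻³) = −100.9 dBm

−100.9 dBm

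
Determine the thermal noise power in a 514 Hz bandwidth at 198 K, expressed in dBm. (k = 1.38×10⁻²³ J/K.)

P_n = kTB = 1.38×10⁻²³ × 198 × 5.14×10² = 1.40×10⁻¹⁸ W
In dBm: 10 log₁₀(1.40×10⁻¹⁸ / 10⁻³) = −148.5 dBm

−148.5 dBm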